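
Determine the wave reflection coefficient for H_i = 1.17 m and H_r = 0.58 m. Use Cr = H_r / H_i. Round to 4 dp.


Cr = H_r / H_i
Cr = 0.58 / 1.17
Cr = 0.4957

0.4957


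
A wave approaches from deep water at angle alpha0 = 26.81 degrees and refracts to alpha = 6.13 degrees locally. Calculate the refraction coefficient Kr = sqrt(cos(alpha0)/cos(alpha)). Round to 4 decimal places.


Kr = sqrt(cos(alpha0) / cos(alpha))
cos(26.81) = 0.892507
cos(6.13) = 0.994282
Kr = sqrt(0.892507 / 0.994282)
Kr = sqrt(0.897640)
Kr = 0.9474

0.9474


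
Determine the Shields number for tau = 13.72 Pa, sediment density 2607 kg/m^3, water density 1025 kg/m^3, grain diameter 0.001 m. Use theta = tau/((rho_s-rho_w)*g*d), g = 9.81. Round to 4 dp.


theta = tau / ((rho_s - rho_w) * g * d)
rho_s - rho_w = 2607 - 1025 = 1582
Denominator = 1582 * 9.81 * 0.001 = 15.519420
theta = 13.72 / 15.519420
theta = 0.8841

0.8841


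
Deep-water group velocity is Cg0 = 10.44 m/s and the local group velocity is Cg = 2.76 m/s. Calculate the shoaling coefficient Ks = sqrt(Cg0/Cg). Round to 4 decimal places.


Ks = sqrt(Cg0 / Cg)
Ks = sqrt(10.44 / 2.76)
Ks = sqrt(3.7826)
Ks = 1.9449

1.9449


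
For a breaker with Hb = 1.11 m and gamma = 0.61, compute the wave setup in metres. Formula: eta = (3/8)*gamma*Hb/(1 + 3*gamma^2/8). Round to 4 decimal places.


eta = (3/8) * gamma * Hb / (1 + 3*gamma^2/8)
Numerator = (3/8) * 0.61 * 1.11 = 0.253913
Denominator = 1 + 3*0.61^2/8 = 1 + 0.139538 = 1.139538
eta = 0.253913 / 1.139538
eta = 0.2228 m

0.2228


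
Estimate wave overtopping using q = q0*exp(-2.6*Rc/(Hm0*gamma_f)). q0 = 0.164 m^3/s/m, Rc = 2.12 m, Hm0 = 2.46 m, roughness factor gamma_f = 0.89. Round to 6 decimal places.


q = q0 * exp(-2.6 * Rc / (Hm0 * gamma_f))
Exponent = -2.6 * 2.12 / (2.46 * 0.89)
= -2.6 * 2.12 / 2.1894
= -2.517585
exp(-2.517585) = 0.080654
q = 0.164 * 0.080654
q = 0.013227 m^3/s/m

0.013227


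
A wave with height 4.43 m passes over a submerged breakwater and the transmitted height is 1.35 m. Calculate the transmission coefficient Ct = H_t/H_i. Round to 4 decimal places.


Ct = H_t / H_i
Ct = 1.35 / 4.43
Ct = 0.3047

0.3047


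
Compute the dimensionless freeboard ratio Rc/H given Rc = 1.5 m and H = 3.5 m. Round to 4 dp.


Relative freeboard = Rc / H
= 1.5 / 3.5
= 0.4286

0.4286


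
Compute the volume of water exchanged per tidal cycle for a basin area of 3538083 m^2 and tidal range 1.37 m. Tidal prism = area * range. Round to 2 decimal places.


Tidal prism = Area * Tidal range
P = 3538083 * 1.37
P = 4847173.71 m^3

4847173.71


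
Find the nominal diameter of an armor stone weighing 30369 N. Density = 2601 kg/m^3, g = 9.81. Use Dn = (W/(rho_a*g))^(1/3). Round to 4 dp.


V = W / (rho_a * g)
V = 30369 / (2601 * 9.81)
V = 30369 / 25515.81
V = 1.190203 m^3
Dn = V^(1/3) = 1.190203^(1/3)
Dn = 1.0598 m

1.0598


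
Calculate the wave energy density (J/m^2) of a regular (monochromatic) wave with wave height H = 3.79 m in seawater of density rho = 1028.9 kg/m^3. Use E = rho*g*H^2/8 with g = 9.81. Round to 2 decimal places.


E = (1/8) * rho * g * H^2
E = (1/8) * 1028.9 * 9.81 * 3.79^2
E = 0.125 * 1028.9 * 9.81 * 14.3641
E = 18123.02 J/m^2

18123.02


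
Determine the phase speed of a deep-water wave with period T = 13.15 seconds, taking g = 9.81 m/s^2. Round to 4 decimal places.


We use the deep-water celerity formula:
C = g * T / (2 * pi)
C = 9.81 * 13.15 / (2 * 3.14159...)
C = 129.001500 / 6.283185
C = 20.5312 m/s

20.5312


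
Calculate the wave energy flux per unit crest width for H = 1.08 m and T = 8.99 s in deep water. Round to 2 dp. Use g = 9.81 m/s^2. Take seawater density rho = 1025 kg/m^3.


P = rho * g^2 * H^2 * T / (32 * pi)
P = 1025 * 9.81^2 * 1.08^2 * 8.99 / (32 * pi)
P = 1025 * 96.2361 * 1.1664 * 8.99 / 100.53096
P = 10288.91 W/m

10288.91


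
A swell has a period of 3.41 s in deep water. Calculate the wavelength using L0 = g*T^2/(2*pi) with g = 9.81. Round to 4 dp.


L0 = g * T^2 / (2 * pi)
L0 = 9.81 * 3.41^2 / (2 * pi)
L0 = 9.81 * 11.6281 / 6.28319
L0 = 114.0717 / 6.28319
L0 = 18.1551 m

18.1551


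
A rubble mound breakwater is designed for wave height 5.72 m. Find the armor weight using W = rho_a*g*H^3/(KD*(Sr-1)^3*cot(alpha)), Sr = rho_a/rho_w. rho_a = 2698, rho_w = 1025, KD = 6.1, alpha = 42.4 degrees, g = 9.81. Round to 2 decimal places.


Sr = rho_a / rho_w = 2698 / 1025 = 2.632195
(Sr - 1) = 1.632195
(Sr - 1)^3 = 4.348267
cot(42.4) = 1 / tan(42.4) = 1 / 0.913125 = 1.095140
Numerator = 2698 * 9.81 * 5.72^3 = 4953350.2635
Denominator = 6.1 * 4.348267 * 1.095140 = 29.047957
W = 4953350.2635 / 29.047957
W = 170523.19 N

170523.19


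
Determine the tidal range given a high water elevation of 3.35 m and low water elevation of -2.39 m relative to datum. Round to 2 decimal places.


Tidal range = High water - Low water
Tidal range = 3.35 - (-2.39)
Tidal range = 5.74 m

5.74


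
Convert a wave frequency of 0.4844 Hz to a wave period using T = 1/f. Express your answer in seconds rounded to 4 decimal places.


T = 1 / f
T = 1 / 0.4844
T = 2.0644 s

2.0644


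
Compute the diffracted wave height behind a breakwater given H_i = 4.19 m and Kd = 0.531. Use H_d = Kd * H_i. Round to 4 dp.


H_d = Kd * H_i
H_d = 0.531 * 4.19
H_d = 2.2249 m

2.2249


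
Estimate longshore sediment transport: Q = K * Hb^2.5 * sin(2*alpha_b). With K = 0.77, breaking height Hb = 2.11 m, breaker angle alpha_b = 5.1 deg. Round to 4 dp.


Q = K * Hb^2.5 * sin(2 * alpha_b)
Hb^2.5 = 2.11^2.5 = 6.467049
sin(2 * 5.1) = sin(10.2) = 0.177085
Q = 0.77 * 6.467049 * 0.177085
Q = 0.8818 m^3/s

0.8818


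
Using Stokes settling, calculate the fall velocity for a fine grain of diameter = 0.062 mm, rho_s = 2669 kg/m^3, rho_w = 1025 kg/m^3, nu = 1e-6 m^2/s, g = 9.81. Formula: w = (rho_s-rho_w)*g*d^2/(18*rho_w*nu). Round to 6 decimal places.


w = (rho_s - rho_w) * g * d^2 / (18 * rho_w * nu)
d = 0.062 mm = 0.000062 m
rho_s - rho_w = 2669 - 1025 = 1644
Numerator = 1644 * 9.81 * (0.000062)^2 = 0.000061994648
Denominator = 18 * 1025 * 1e-6 = 0.018450
w = 0.003360 m/s

0.003360


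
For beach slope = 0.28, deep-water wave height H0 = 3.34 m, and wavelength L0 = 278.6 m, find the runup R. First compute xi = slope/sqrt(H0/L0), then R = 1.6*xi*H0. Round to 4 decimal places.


xi = slope / sqrt(H0/L0)
H0/L0 = 3.34/278.6 = 0.011989
sqrt(0.011989) = 0.109492
xi = 0.28 / 0.109492 = 2.557263
R = 1.6 * xi * H0 = 1.6 * 2.557263 * 3.34
R = 13.6660 m

13.6660


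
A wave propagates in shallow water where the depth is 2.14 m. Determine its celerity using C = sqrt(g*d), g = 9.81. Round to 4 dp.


Using the shallow-water approximation:
C = sqrt(g * d) = sqrt(9.81 * 2.14)
C = sqrt(20.9934)
C = 4.5819 m/s

4.5819


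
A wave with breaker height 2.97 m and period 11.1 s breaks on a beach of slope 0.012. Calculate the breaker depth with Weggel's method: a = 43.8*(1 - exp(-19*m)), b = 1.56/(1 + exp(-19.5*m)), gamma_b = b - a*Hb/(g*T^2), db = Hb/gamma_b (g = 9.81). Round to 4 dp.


a = 43.8 * (1 - exp(-19 * m))
exp(-19 * 0.012) = exp(-0.2280) = 0.796124
a = 43.8 * (1 - 0.796124) = 8.929757
b = 1.56 / (1 + exp(-19.5 * m))
exp(-19.5 * 0.012) = exp(-0.2340) = 0.791362
b = 1.56 / (1 + 0.791362) = 0.870846
Hb / (g * T^2) = 2.97 / (9.81 * 11.1^2) = 2.97 / 1208.6901 = 0.00245721
gamma_b = b - a * Hb/(g*T^2) = 0.870846 - 8.929757 * 0.00245721 = 0.848904
db = Hb / gamma_b = 2.97 / 0.848904
db = 3.4986 m

3.4986


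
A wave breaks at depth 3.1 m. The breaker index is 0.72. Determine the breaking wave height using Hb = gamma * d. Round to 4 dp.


Hb = gamma * d
Hb = 0.72 * 3.1
Hb = 2.2320 m

2.2320


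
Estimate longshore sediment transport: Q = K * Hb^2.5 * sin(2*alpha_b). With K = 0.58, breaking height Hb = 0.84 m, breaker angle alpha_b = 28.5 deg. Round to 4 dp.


Q = K * Hb^2.5 * sin(2 * alpha_b)
Hb^2.5 = 0.84^2.5 = 0.646693
sin(2 * 28.5) = sin(57.0) = 0.838671
Q = 0.58 * 0.646693 * 0.838671
Q = 0.3146 m^3/s

0.3146


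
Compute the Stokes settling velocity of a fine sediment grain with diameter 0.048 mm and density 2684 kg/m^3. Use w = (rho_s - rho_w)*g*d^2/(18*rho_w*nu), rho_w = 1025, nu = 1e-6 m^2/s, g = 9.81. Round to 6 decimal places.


w = (rho_s - rho_w) * g * d^2 / (18 * rho_w * nu)
d = 0.048 mm = 0.000048 m
rho_s - rho_w = 2684 - 1025 = 1659
Numerator = 1659 * 9.81 * (0.000048)^2 = 0.000037497116
Denominator = 18 * 1025 * 1e-6 = 0.018450
w = 0.002032 m/s

0.002032


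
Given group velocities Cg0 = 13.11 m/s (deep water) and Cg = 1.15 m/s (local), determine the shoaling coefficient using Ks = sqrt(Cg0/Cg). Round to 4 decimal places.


Ks = sqrt(Cg0 / Cg)
Ks = sqrt(13.11 / 1.15)
Ks = sqrt(11.4000)
Ks = 3.3764

3.3764


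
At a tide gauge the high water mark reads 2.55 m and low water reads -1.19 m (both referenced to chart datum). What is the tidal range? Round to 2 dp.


Tidal range = High water - Low water
Tidal range = 2.55 - (-1.19)
Tidal range = 3.74 m

3.74


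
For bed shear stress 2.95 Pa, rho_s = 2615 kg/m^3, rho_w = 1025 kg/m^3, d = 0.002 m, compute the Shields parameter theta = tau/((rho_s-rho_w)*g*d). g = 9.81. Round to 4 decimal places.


theta = tau / ((rho_s - rho_w) * g * d)
rho_s - rho_w = 2615 - 1025 = 1590
Denominator = 1590 * 9.81 * 0.002 = 31.195800
theta = 2.95 / 31.195800
theta = 0.0946

0.0946


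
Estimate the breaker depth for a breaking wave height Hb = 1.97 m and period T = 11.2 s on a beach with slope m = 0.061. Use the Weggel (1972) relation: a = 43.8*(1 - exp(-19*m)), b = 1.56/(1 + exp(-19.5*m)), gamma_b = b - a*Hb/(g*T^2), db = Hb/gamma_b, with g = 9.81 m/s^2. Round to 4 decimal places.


a = 43.8 * (1 - exp(-19 * m))
exp(-19 * 0.061) = exp(-1.1590) = 0.313800
a = 43.8 * (1 - 0.313800) = 30.055568
b = 1.56 / (1 + exp(-19.5 * m))
exp(-19.5 * 0.061) = exp(-1.1895) = 0.304373
b = 1.56 / (1 + 0.304373) = 1.195977
Hb / (g * T^2) = 1.97 / (9.81 * 11.2^2) = 1.97 / 1230.5664 = 0.00160089
gamma_b = b - a * Hb/(g*T^2) = 1.195977 - 30.055568 * 0.00160089 = 1.147861
db = Hb / gamma_b = 1.97 / 1.147861
db = 1.7162 m

1.7162


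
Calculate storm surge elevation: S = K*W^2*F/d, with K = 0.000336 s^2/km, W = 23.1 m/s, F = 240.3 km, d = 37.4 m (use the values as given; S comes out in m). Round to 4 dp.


S = K * W^2 * F / d
W^2 = 23.1^2 = 533.61
S = 0.000336 * 533.61 * 240.3 / 37.4
Numerator = 0.000336 * 533.61 * 240.3 = 43.084098
S = 43.084098 / 37.4 = 1.1520 m

1.1520


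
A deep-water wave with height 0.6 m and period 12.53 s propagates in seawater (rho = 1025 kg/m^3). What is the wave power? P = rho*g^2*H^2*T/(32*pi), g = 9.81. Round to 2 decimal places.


P = rho * g^2 * H^2 * T / (32 * pi)
P = 1025 * 9.81^2 * 0.6^2 * 12.53 / (32 * pi)
P = 1025 * 96.2361 * 0.3600 * 12.53 / 100.53096
P = 4426.04 W/m

4426.04


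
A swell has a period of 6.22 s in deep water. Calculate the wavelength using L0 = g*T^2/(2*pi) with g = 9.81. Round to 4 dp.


L0 = g * T^2 / (2 * pi)
L0 = 9.81 * 6.22^2 / (2 * pi)
L0 = 9.81 * 38.6884 / 6.28319
L0 = 379.5332 / 6.28319
L0 = 60.4046 m

60.4046


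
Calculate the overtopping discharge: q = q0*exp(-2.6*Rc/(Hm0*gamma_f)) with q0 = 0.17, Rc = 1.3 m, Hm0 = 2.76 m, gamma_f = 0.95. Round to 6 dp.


q = q0 * exp(-2.6 * Rc / (Hm0 * gamma_f))
Exponent = -2.6 * 1.3 / (2.76 * 0.95)
= -2.6 * 1.3 / 2.6220
= -1.289092
exp(-1.289092) = 0.275521
q = 0.17 * 0.275521
q = 0.046839 m^3/s/m

0.046839


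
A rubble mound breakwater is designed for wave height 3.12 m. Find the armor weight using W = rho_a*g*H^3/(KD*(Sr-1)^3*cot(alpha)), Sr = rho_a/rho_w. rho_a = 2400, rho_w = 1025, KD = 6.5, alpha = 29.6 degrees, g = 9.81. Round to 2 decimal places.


Sr = rho_a / rho_w = 2400 / 1025 = 2.341463
(Sr - 1) = 1.341463
(Sr - 1)^3 = 2.413996
cot(29.6) = 1 / tan(29.6) = 1 / 0.568079 = 1.760318
Numerator = 2400 * 9.81 * 3.12^3 = 715062.5464
Denominator = 6.5 * 2.413996 * 1.760318 = 27.621106
W = 715062.5464 / 27.621106
W = 25888.27 N

25888.27


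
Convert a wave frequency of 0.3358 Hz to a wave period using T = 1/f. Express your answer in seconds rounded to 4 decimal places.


T = 1 / f
T = 1 / 0.3358
T = 2.9780 s

2.9780


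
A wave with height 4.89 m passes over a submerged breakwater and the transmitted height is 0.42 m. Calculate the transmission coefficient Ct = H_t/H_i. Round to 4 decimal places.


Ct = H_t / H_i
Ct = 0.42 / 4.89
Ct = 0.0859

0.0859


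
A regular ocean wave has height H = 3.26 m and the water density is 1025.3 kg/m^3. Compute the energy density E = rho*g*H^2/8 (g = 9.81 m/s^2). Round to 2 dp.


E = (1/8) * rho * g * H^2
E = (1/8) * 1025.3 * 9.81 * 3.26^2
E = 0.125 * 1025.3 * 9.81 * 10.6276
E = 13361.81 J/m^2

13361.81


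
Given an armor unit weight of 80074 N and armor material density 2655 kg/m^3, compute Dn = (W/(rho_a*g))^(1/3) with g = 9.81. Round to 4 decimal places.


V = W / (rho_a * g)
V = 80074 / (2655 * 9.81)
V = 80074 / 26045.55
V = 3.074383 m^3
Dn = V^(1/3) = 3.074383^(1/3)
Dn = 1.4541 m

1.4541


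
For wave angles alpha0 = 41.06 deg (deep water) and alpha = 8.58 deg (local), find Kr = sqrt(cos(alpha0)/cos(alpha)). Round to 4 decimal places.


Kr = sqrt(cos(alpha0) / cos(alpha))
cos(41.06) = 0.754022
cos(8.58) = 0.988809
Kr = sqrt(0.754022 / 0.988809)
Kr = sqrt(0.762556)
Kr = 0.8732

0.8732


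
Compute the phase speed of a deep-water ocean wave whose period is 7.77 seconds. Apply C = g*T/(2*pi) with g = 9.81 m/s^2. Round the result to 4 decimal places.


We use the deep-water celerity formula:
C = g * T / (2 * pi)
C = 9.81 * 7.77 / (2 * 3.14159...)
C = 76.223700 / 6.283185
C = 12.1314 m/s

12.1314


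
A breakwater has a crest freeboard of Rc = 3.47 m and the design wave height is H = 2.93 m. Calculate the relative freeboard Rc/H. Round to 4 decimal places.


Relative freeboard = Rc / H
= 3.47 / 2.93
= 1.1843

1.1843


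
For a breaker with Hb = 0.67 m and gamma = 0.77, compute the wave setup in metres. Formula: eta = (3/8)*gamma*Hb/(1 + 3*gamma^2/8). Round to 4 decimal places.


eta = (3/8) * gamma * Hb / (1 + 3*gamma^2/8)
Numerator = (3/8) * 0.77 * 0.67 = 0.193463
Denominator = 1 + 3*0.77^2/8 = 1 + 0.222338 = 1.222338
eta = 0.193463 / 1.222338
eta = 0.1583 m

0.1583


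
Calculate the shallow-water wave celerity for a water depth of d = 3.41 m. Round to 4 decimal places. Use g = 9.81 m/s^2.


Using the shallow-water approximation:
C = sqrt(g * d) = sqrt(9.81 * 3.41)
C = sqrt(33.4521)
C = 5.7838 m/s

5.7838


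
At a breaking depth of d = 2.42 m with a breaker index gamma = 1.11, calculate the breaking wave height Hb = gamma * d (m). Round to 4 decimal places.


Hb = gamma * d
Hb = 1.11 * 2.42
Hb = 2.6862 m

2.6862


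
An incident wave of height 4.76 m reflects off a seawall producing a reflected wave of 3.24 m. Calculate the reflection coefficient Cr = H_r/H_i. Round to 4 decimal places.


Cr = H_r / H_i
Cr = 3.24 / 4.76
Cr = 0.6807

0.6807


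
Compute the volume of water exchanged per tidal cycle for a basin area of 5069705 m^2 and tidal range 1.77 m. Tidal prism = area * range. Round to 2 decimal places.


Tidal prism = Area * Tidal range
P = 5069705 * 1.77
P = 8973377.85 m^3

8973377.85


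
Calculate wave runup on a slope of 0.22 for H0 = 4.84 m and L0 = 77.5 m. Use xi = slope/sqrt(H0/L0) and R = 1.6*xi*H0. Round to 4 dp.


xi = slope / sqrt(H0/L0)
H0/L0 = 4.84/77.5 = 0.062452
sqrt(0.062452) = 0.249903
xi = 0.22 / 0.249903 = 0.880341
R = 1.6 * xi * H0 = 1.6 * 0.880341 * 4.84
R = 6.8174 m

6.8174


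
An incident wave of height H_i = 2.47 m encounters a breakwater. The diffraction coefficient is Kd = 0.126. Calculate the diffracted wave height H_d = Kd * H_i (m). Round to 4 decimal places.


H_d = Kd * H_i
H_d = 0.126 * 2.47
H_d = 0.3112 m

0.3112


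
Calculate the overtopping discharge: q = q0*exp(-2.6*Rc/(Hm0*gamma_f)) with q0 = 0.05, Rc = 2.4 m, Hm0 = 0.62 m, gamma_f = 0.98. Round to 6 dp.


q = q0 * exp(-2.6 * Rc / (Hm0 * gamma_f))
Exponent = -2.6 * 2.4 / (0.62 * 0.98)
= -2.6 * 2.4 / 0.6076
= -10.269914
exp(-10.269914) = 0.000035
q = 0.05 * 0.000035
q = 0.000002 m^3/s/m

0.000002


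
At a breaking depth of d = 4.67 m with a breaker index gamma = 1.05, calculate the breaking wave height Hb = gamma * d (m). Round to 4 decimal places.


Hb = gamma * d
Hb = 1.05 * 4.67
Hb = 4.9035 m

4.9035


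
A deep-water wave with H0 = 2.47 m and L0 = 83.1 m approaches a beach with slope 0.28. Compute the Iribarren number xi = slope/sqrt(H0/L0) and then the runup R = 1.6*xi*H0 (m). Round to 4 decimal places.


xi = slope / sqrt(H0/L0)
H0/L0 = 2.47/83.1 = 0.029723
sqrt(0.029723) = 0.172404
xi = 0.28 / 0.172404 = 1.624090
R = 1.6 * xi * H0 = 1.6 * 1.624090 * 2.47
R = 6.4184 m

6.4184


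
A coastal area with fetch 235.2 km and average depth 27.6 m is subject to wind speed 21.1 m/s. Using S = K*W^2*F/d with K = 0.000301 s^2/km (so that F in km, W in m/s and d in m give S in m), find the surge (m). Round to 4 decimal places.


S = K * W^2 * F / d
W^2 = 21.1^2 = 445.21
S = 0.000301 * 445.21 * 235.2 / 27.6
Numerator = 0.000301 * 445.21 * 235.2 = 31.518731
S = 31.518731 / 27.6 = 1.1420 m

1.1420


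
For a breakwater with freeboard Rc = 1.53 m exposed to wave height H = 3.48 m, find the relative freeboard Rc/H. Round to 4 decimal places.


Relative freeboard = Rc / H
= 1.53 / 3.48
= 0.4397

0.4397


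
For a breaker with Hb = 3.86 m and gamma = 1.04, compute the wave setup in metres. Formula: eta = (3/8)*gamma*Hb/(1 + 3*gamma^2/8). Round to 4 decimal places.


eta = (3/8) * gamma * Hb / (1 + 3*gamma^2/8)
Numerator = (3/8) * 1.04 * 3.86 = 1.505400
Denominator = 1 + 3*1.04^2/8 = 1 + 0.405600 = 1.405600
eta = 1.505400 / 1.405600
eta = 1.0710 m

1.0710


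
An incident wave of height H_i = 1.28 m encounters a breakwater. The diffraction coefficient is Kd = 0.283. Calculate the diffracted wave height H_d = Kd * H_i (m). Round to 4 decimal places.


H_d = Kd * H_i
H_d = 0.283 * 1.28
H_d = 0.3622 m

0.3622


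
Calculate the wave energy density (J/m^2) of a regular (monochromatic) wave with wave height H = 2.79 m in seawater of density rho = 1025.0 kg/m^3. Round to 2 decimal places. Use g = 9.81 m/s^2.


E = (1/8) * rho * g * H^2
E = (1/8) * 1025.0 * 9.81 * 2.79^2
E = 0.125 * 1025.0 * 9.81 * 7.7841
E = 9783.88 J/m^2

9783.88


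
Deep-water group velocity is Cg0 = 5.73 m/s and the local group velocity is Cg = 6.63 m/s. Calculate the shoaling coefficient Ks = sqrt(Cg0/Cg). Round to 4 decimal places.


Ks = sqrt(Cg0 / Cg)
Ks = sqrt(5.73 / 6.63)
Ks = sqrt(0.8643)
Ks = 0.9297

0.9297


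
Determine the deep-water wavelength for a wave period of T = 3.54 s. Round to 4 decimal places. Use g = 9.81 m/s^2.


L0 = g * T^2 / (2 * pi)
L0 = 9.81 * 3.54^2 / (2 * pi)
L0 = 9.81 * 12.5316 / 6.28319
L0 = 122.9350 / 6.28319
L0 = 19.5657 m

19.5657


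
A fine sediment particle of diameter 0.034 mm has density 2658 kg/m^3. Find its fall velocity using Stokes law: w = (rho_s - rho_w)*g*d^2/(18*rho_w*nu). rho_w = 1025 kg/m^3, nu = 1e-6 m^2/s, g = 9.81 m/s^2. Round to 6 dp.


w = (rho_s - rho_w) * g * d^2 / (18 * rho_w * nu)
d = 0.034 mm = 0.000034 m
rho_s - rho_w = 2658 - 1025 = 1633
Numerator = 1633 * 9.81 * (0.000034)^2 = 0.000018518808
Denominator = 18 * 1025 * 1e-6 = 0.018450
w = 0.001004 m/s

0.001004


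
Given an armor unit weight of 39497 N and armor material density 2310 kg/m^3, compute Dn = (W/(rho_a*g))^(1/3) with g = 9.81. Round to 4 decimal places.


V = W / (rho_a * g)
V = 39497 / (2310 * 9.81)
V = 39497 / 22661.10
V = 1.742943 m^3
Dn = V^(1/3) = 1.742943^(1/3)
Dn = 1.2034 m

1.2034


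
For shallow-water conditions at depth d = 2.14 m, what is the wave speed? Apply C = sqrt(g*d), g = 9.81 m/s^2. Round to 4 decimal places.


Using the shallow-water approximation:
C = sqrt(g * d) = sqrt(9.81 * 2.14)
C = sqrt(20.9934)
C = 4.5819 m/s

4.5819


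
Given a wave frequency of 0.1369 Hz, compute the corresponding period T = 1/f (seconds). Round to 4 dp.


T = 1 / f
T = 1 / 0.1369
T = 7.3046 s

7.3046


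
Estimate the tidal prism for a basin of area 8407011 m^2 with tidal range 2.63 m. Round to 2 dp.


Tidal prism = Area * Tidal range
P = 8407011 * 2.63
P = 22110438.93 m^3

22110438.93


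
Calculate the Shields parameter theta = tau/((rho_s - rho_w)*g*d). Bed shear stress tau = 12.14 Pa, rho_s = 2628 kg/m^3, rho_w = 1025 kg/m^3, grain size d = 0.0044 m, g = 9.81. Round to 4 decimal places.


theta = tau / ((rho_s - rho_w) * g * d)
rho_s - rho_w = 2628 - 1025 = 1603
Denominator = 1603 * 9.81 * 0.0044 = 69.191892
theta = 12.14 / 69.191892
theta = 0.1755

0.1755


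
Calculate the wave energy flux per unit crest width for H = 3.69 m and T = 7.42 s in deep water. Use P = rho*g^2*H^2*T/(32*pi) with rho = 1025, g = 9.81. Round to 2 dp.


P = rho * g^2 * H^2 * T / (32 * pi)
P = 1025 * 9.81^2 * 3.69^2 * 7.42 / (32 * pi)
P = 1025 * 96.2361 * 13.6161 * 7.42 / 100.53096
P = 99133.10 W/m

99133.10


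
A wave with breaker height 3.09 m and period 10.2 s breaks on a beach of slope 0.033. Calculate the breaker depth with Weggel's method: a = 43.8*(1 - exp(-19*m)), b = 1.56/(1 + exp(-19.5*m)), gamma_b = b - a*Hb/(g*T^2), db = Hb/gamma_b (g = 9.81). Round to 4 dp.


a = 43.8 * (1 - exp(-19 * m))
exp(-19 * 0.033) = exp(-0.6270) = 0.534192
a = 43.8 * (1 - 0.534192) = 20.402391
b = 1.56 / (1 + exp(-19.5 * m))
exp(-19.5 * 0.033) = exp(-0.6435) = 0.525450
b = 1.56 / (1 + 0.525450) = 1.022649
Hb / (g * T^2) = 3.09 / (9.81 * 10.2^2) = 3.09 / 1020.6324 = 0.00302753
gamma_b = b - a * Hb/(g*T^2) = 1.022649 - 20.402391 * 0.00302753 = 0.960880
db = Hb / gamma_b = 3.09 / 0.960880
db = 3.2158 m

3.2158


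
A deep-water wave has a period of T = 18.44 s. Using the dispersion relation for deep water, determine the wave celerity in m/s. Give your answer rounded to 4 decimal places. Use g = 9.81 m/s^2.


We use the deep-water celerity formula:
C = g * T / (2 * pi)
C = 9.81 * 18.44 / (2 * 3.14159...)
C = 180.896400 / 6.283185
C = 28.7906 m/s

28.7906


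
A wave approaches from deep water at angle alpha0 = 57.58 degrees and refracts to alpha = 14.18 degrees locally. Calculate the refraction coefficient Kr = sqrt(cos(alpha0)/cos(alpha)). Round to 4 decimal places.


Kr = sqrt(cos(alpha0) / cos(alpha))
cos(57.58) = 0.536121
cos(14.18) = 0.969531
Kr = sqrt(0.536121 / 0.969531)
Kr = sqrt(0.552970)
Kr = 0.7436

0.7436


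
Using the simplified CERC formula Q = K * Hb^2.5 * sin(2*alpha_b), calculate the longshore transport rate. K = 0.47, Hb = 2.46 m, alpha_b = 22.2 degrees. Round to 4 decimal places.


Q = K * Hb^2.5 * sin(2 * alpha_b)
Hb^2.5 = 2.46^2.5 = 9.491564
sin(2 * 22.2) = sin(44.4) = 0.699663
Q = 0.47 * 9.491564 * 0.699663
Q = 3.1212 m^3/s

3.1212


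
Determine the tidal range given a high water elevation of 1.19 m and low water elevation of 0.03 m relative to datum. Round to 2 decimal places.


Tidal range = High water - Low water
Tidal range = 1.19 - (0.03)
Tidal range = 1.16 m

1.16


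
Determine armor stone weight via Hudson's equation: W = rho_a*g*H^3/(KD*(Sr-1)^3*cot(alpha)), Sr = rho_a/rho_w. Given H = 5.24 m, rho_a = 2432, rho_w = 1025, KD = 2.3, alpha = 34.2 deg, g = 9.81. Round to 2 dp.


Sr = rho_a / rho_w = 2432 / 1025 = 2.372683
(Sr - 1) = 1.372683
(Sr - 1)^3 = 2.586489
cot(34.2) = 1 / tan(34.2) = 1 / 0.679599 = 1.471455
Numerator = 2432 * 9.81 * 5.24^3 = 3432625.6148
Denominator = 2.3 * 2.586489 * 1.471455 = 8.753578
W = 3432625.6148 / 8.753578
W = 392139.71 N

392139.71


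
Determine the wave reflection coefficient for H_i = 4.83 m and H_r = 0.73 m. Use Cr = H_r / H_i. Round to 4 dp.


Cr = H_r / H_i
Cr = 0.73 / 4.83
Cr = 0.1511

0.1511


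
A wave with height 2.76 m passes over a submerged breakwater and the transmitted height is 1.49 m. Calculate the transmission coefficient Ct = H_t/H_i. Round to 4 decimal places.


Ct = H_t / H_i
Ct = 1.49 / 2.76
Ct = 0.5399

0.5399


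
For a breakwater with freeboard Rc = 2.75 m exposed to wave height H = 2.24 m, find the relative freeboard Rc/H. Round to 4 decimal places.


Relative freeboard = Rc / H
= 2.75 / 2.24
= 1.2277

1.2277


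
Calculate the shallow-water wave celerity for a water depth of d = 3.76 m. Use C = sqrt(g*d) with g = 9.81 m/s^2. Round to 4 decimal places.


Using the shallow-water approximation:
C = sqrt(g * d) = sqrt(9.81 * 3.76)
C = sqrt(36.8856)
C = 6.0734 m/s

6.0734


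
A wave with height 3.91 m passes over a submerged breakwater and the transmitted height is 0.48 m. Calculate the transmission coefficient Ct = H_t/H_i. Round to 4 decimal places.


Ct = H_t / H_i
Ct = 0.48 / 3.91
Ct = 0.1228

0.1228


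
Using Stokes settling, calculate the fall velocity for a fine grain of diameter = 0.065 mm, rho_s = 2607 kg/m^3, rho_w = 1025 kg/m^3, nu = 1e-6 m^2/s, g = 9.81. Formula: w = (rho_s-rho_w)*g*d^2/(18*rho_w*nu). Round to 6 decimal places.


w = (rho_s - rho_w) * g * d^2 / (18 * rho_w * nu)
d = 0.065 mm = 0.000065 m
rho_s - rho_w = 2607 - 1025 = 1582
Numerator = 1582 * 9.81 * (0.000065)^2 = 0.000065569550
Denominator = 18 * 1025 * 1e-6 = 0.018450
w = 0.003554 m/s

0.003554


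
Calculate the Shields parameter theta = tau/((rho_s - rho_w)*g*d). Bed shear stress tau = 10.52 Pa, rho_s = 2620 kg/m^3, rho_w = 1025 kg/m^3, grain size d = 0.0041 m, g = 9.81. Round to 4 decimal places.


theta = tau / ((rho_s - rho_w) * g * d)
rho_s - rho_w = 2620 - 1025 = 1595
Denominator = 1595 * 9.81 * 0.0041 = 64.152495
theta = 10.52 / 64.152495
theta = 0.1640

0.1640


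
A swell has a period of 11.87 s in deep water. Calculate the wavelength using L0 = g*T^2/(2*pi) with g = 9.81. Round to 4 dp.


L0 = g * T^2 / (2 * pi)
L0 = 9.81 * 11.87^2 / (2 * pi)
L0 = 9.81 * 140.8969 / 6.28319
L0 = 1382.1986 / 6.28319
L0 = 219.9837 m

219.9837


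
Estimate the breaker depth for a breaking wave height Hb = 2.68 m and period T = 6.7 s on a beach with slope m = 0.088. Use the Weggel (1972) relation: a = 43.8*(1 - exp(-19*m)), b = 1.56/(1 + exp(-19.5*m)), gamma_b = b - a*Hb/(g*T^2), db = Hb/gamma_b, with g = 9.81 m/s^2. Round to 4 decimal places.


a = 43.8 * (1 - exp(-19 * m))
exp(-19 * 0.088) = exp(-1.6720) = 0.187871
a = 43.8 * (1 - 0.187871) = 35.571252
b = 1.56 / (1 + exp(-19.5 * m))
exp(-19.5 * 0.088) = exp(-1.7160) = 0.179784
b = 1.56 / (1 + 0.179784) = 1.322276
Hb / (g * T^2) = 2.68 / (9.81 * 6.7^2) = 2.68 / 440.3709 = 0.00608578
gamma_b = b - a * Hb/(g*T^2) = 1.322276 - 35.571252 * 0.00608578 = 1.105797
db = Hb / gamma_b = 2.68 / 1.105797
db = 2.4236 m

2.4236


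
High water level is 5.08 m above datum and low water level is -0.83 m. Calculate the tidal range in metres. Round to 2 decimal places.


Tidal range = High water - Low water
Tidal range = 5.08 - (-0.83)
Tidal range = 5.91 m

5.91


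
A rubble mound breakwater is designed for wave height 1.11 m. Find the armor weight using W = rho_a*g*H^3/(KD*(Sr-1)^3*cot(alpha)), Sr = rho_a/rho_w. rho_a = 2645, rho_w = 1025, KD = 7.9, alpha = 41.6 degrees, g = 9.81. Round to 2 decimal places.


Sr = rho_a / rho_w = 2645 / 1025 = 2.580488
(Sr - 1) = 1.580488
(Sr - 1)^3 = 3.947966
cot(41.6) = 1 / tan(41.6) = 1 / 0.887842 = 1.126327
Numerator = 2645 * 9.81 * 1.11^3 = 35486.5370
Denominator = 7.9 * 3.947966 * 1.126327 = 35.128942
W = 35486.5370 / 35.128942
W = 1010.18 N

1010.18


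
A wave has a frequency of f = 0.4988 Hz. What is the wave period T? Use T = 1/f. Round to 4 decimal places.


T = 1 / f
T = 1 / 0.4988
T = 2.0048 s

2.0048


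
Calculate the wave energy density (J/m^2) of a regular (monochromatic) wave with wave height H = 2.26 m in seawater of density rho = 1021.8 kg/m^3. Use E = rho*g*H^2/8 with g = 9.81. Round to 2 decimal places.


E = (1/8) * rho * g * H^2
E = (1/8) * 1021.8 * 9.81 * 2.26^2
E = 0.125 * 1021.8 * 9.81 * 5.1076
E = 6399.73 J/m^2

6399.73


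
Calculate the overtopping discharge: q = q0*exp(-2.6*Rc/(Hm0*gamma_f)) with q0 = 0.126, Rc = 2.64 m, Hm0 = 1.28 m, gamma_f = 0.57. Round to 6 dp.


q = q0 * exp(-2.6 * Rc / (Hm0 * gamma_f))
Exponent = -2.6 * 2.64 / (1.28 * 0.57)
= -2.6 * 2.64 / 0.7296
= -9.407895
exp(-9.407895) = 0.000082
q = 0.126 * 0.000082
q = 0.000010 m^3/s/m

0.000010


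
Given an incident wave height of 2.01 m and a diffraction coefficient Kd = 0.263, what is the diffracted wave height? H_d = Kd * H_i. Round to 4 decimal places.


H_d = Kd * H_i
H_d = 0.263 * 2.01
H_d = 0.5286 m

0.5286


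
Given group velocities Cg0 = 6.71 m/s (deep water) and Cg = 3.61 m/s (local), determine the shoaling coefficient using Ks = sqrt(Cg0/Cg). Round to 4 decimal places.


Ks = sqrt(Cg0 / Cg)
Ks = sqrt(6.71 / 3.61)
Ks = sqrt(1.8587)
Ks = 1.3634

1.3634


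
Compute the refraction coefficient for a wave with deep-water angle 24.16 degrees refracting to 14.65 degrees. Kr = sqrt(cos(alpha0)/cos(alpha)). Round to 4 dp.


Kr = sqrt(cos(alpha0) / cos(alpha))
cos(24.16) = 0.912406
cos(14.65) = 0.967489
Kr = sqrt(0.912406 / 0.967489)
Kr = sqrt(0.943066)
Kr = 0.9711

0.9711


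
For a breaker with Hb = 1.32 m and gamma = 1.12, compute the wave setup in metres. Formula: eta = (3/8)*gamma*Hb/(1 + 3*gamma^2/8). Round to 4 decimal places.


eta = (3/8) * gamma * Hb / (1 + 3*gamma^2/8)
Numerator = (3/8) * 1.12 * 1.32 = 0.554400
Denominator = 1 + 3*1.12^2/8 = 1 + 0.470400 = 1.470400
eta = 0.554400 / 1.470400
eta = 0.3770 m

0.3770


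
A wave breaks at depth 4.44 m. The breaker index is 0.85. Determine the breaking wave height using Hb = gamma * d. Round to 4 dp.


Hb = gamma * d
Hb = 0.85 * 4.44
Hb = 3.7740 m

3.7740


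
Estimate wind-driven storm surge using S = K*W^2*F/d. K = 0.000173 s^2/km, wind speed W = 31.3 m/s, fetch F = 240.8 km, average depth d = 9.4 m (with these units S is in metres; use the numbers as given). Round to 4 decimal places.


S = K * W^2 * F / d
W^2 = 31.3^2 = 979.69
S = 0.000173 * 979.69 * 240.8 / 9.4
Numerator = 0.000173 * 979.69 * 240.8 = 40.812318
S = 40.812318 / 9.4 = 4.3417 m

4.3417


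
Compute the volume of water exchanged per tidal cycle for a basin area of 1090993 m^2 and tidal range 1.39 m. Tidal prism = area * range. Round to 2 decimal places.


Tidal prism = Area * Tidal range
P = 1090993 * 1.39
P = 1516480.27 m^3

1516480.27


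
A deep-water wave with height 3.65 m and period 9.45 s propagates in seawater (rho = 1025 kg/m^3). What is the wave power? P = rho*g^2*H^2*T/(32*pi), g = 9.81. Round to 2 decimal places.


P = rho * g^2 * H^2 * T / (32 * pi)
P = 1025 * 9.81^2 * 3.65^2 * 9.45 / (32 * pi)
P = 1025 * 96.2361 * 13.3225 * 9.45 / 100.53096
P = 123532.03 W/m

123532.03


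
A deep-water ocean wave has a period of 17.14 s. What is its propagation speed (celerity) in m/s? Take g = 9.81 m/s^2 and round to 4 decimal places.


We use the deep-water celerity formula:
C = g * T / (2 * pi)
C = 9.81 * 17.14 / (2 * 3.14159...)
C = 168.143400 / 6.283185
C = 26.7609 m/s

26.7609


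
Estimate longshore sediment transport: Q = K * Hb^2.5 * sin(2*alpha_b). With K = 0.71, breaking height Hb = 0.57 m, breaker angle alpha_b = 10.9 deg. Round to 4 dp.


Q = K * Hb^2.5 * sin(2 * alpha_b)
Hb^2.5 = 0.57^2.5 = 0.245294
sin(2 * 10.9) = sin(21.8) = 0.371368
Q = 0.71 * 0.245294 * 0.371368
Q = 0.0647 m^3/s

0.0647


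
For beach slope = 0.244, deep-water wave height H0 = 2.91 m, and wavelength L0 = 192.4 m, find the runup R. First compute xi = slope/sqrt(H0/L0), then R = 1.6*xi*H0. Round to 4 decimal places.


xi = slope / sqrt(H0/L0)
H0/L0 = 2.91/192.4 = 0.015125
sqrt(0.015125) = 0.122983
xi = 0.244 / 0.122983 = 1.984019
R = 1.6 * xi * H0 = 1.6 * 1.984019 * 2.91
R = 9.2376 m

9.2376


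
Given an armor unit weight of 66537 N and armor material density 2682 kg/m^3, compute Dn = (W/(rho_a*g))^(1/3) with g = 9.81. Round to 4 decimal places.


V = W / (rho_a * g)
V = 66537 / (2682 * 9.81)
V = 66537 / 26310.42
V = 2.528922 m^3
Dn = V^(1/3) = 2.528922^(1/3)
Dn = 1.3624 m

1.3624


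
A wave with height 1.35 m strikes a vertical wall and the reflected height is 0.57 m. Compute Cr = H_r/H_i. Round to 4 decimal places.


Cr = H_r / H_i
Cr = 0.57 / 1.35
Cr = 0.4222

0.4222


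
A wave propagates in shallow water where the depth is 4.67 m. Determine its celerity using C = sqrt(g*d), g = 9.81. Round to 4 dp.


Using the shallow-water approximation:
C = sqrt(g * d) = sqrt(9.81 * 4.67)
C = sqrt(45.8127)
C = 6.7685 m/s

6.7685


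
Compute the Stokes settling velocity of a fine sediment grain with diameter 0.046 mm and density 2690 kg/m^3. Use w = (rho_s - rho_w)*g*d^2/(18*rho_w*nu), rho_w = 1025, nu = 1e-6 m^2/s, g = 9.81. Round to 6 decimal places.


w = (rho_s - rho_w) * g * d^2 / (18 * rho_w * nu)
d = 0.046 mm = 0.000046 m
rho_s - rho_w = 2690 - 1025 = 1665
Numerator = 1665 * 9.81 * (0.000046)^2 = 0.000034562003
Denominator = 18 * 1025 * 1e-6 = 0.018450
w = 0.001873 m/s

0.001873


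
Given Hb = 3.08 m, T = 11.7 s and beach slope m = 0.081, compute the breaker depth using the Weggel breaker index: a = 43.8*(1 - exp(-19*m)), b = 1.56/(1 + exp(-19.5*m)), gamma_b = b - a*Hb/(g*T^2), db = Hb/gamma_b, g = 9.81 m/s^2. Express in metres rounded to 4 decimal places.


a = 43.8 * (1 - exp(-19 * m))
exp(-19 * 0.081) = exp(-1.5390) = 0.214596
a = 43.8 * (1 - 0.214596) = 34.400713
b = 1.56 / (1 + exp(-19.5 * m))
exp(-19.5 * 0.081) = exp(-1.5795) = 0.206078
b = 1.56 / (1 + 0.206078) = 1.293449
Hb / (g * T^2) = 3.08 / (9.81 * 11.7^2) = 3.08 / 1342.8909 = 0.00229356
gamma_b = b - a * Hb/(g*T^2) = 1.293449 - 34.400713 * 0.00229356 = 1.214548
db = Hb / gamma_b = 3.08 / 1.214548
db = 2.5359 m

2.5359


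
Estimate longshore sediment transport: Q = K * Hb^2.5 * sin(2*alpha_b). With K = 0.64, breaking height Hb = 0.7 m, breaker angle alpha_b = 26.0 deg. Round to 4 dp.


Q = K * Hb^2.5 * sin(2 * alpha_b)
Hb^2.5 = 0.7^2.5 = 0.409963
sin(2 * 26.0) = sin(52.0) = 0.788011
Q = 0.64 * 0.409963 * 0.788011
Q = 0.2068 m^3/s

0.2068


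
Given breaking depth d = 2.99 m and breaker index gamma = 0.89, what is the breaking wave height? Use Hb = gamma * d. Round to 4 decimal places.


Hb = gamma * d
Hb = 0.89 * 2.99
Hb = 2.6611 m

2.6611


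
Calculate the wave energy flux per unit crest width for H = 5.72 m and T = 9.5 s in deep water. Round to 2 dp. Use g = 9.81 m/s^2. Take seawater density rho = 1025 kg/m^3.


P = rho * g^2 * H^2 * T / (32 * pi)
P = 1025 * 9.81^2 * 5.72^2 * 9.5 / (32 * pi)
P = 1025 * 96.2361 * 32.7184 * 9.5 / 100.53096
P = 304984.45 W/m

304984.45


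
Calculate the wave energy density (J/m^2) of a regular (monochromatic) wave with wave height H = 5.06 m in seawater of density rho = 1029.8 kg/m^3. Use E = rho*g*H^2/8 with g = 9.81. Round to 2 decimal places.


E = (1/8) * rho * g * H^2
E = (1/8) * 1029.8 * 9.81 * 5.06^2
E = 0.125 * 1029.8 * 9.81 * 25.6036
E = 32332.03 J/m^2

32332.03


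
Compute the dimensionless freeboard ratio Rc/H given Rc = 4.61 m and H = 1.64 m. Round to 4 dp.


Relative freeboard = Rc / H
= 4.61 / 1.64
= 2.8110

2.8110


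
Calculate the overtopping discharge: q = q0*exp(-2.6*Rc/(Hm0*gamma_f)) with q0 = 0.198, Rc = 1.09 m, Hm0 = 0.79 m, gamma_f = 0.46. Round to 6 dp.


q = q0 * exp(-2.6 * Rc / (Hm0 * gamma_f))
Exponent = -2.6 * 1.09 / (0.79 * 0.46)
= -2.6 * 1.09 / 0.3634
= -7.798569
exp(-7.798569) = 0.000410
q = 0.198 * 0.000410
q = 0.000081 m^3/s/m

0.000081


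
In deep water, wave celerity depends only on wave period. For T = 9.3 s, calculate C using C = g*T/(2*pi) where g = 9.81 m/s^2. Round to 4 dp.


We use the deep-water celerity formula:
C = g * T / (2 * pi)
C = 9.81 * 9.3 / (2 * 3.14159...)
C = 91.233000 / 6.283185
C = 14.5202 m/s

14.5202


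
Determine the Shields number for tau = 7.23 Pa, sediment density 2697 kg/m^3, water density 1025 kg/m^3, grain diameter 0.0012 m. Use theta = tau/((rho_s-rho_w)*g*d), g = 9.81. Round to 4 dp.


theta = tau / ((rho_s - rho_w) * g * d)
rho_s - rho_w = 2697 - 1025 = 1672
Denominator = 1672 * 9.81 * 0.0012 = 19.682784
theta = 7.23 / 19.682784
theta = 0.3673

0.3673


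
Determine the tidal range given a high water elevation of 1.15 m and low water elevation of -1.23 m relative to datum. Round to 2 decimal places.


Tidal range = High water - Low water
Tidal range = 1.15 - (-1.23)
Tidal range = 2.38 m

2.38


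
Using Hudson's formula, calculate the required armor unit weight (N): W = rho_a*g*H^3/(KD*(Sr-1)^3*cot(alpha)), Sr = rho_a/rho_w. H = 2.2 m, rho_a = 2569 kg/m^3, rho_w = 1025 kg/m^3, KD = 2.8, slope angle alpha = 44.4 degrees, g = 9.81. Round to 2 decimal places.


Sr = rho_a / rho_w = 2569 / 1025 = 2.506341
(Sr - 1) = 1.506341
(Sr - 1)^3 = 3.417986
cot(44.4) = 1 / tan(44.4) = 1 / 0.979272 = 1.021166
Numerator = 2569 * 9.81 * 2.2^3 = 268349.7247
Denominator = 2.8 * 3.417986 * 1.021166 = 9.772931
W = 268349.7247 / 9.772931
W = 27458.47 N

27458.47


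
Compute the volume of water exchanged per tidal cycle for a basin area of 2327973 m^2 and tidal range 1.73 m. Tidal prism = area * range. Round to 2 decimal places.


Tidal prism = Area * Tidal range
P = 2327973 * 1.73
P = 4027393.29 m^3

4027393.29


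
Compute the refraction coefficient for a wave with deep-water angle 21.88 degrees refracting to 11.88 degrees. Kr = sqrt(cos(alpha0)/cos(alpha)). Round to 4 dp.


Kr = sqrt(cos(alpha0) / cos(alpha))
cos(21.88) = 0.927966
cos(11.88) = 0.978581
Kr = sqrt(0.927966 / 0.978581)
Kr = sqrt(0.948278)
Kr = 0.9738

0.9738


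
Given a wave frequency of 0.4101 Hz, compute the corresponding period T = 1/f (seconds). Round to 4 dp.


T = 1 / f
T = 1 / 0.4101
T = 2.4384 s

2.4384


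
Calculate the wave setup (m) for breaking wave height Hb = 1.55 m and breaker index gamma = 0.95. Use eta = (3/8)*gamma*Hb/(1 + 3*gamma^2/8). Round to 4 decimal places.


eta = (3/8) * gamma * Hb / (1 + 3*gamma^2/8)
Numerator = (3/8) * 0.95 * 1.55 = 0.552187
Denominator = 1 + 3*0.95^2/8 = 1 + 0.338438 = 1.338438
eta = 0.552187 / 1.338438
eta = 0.4126 m

0.4126


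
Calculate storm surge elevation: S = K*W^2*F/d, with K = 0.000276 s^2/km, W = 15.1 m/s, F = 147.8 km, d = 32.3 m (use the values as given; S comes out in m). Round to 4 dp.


S = K * W^2 * F / d
W^2 = 15.1^2 = 228.01
S = 0.000276 * 228.01 * 147.8 / 32.3
Numerator = 0.000276 * 228.01 * 147.8 = 9.301166
S = 9.301166 / 32.3 = 0.2880 m

0.2880


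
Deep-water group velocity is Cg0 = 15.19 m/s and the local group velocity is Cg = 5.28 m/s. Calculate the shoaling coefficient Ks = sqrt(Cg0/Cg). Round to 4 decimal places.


Ks = sqrt(Cg0 / Cg)
Ks = sqrt(15.19 / 5.28)
Ks = sqrt(2.8769)
Ks = 1.6961

1.6961


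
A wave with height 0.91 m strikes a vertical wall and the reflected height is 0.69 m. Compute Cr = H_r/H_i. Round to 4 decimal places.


Cr = H_r / H_i
Cr = 0.69 / 0.91
Cr = 0.7582

0.7582


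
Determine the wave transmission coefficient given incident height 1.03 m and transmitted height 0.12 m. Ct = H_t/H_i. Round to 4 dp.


Ct = H_t / H_i
Ct = 0.12 / 1.03
Ct = 0.1165

0.1165


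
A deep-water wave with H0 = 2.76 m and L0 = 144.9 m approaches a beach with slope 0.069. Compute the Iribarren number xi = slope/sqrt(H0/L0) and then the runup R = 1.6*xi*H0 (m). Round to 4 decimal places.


xi = slope / sqrt(H0/L0)
H0/L0 = 2.76/144.9 = 0.019048
sqrt(0.019048) = 0.138013
xi = 0.069 / 0.138013 = 0.499952
R = 1.6 * xi * H0 = 1.6 * 0.499952 * 2.76
R = 2.2078 m

2.2078


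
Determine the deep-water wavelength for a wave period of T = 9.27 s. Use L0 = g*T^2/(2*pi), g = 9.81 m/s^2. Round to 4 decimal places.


L0 = g * T^2 / (2 * pi)
L0 = 9.81 * 9.27^2 / (2 * pi)
L0 = 9.81 * 85.9329 / 6.28319
L0 = 843.0017 / 6.28319
L0 = 134.1679 m

134.1679


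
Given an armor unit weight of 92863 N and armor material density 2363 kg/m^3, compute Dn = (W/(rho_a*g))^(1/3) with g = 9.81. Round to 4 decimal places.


V = W / (rho_a * g)
V = 92863 / (2363 * 9.81)
V = 92863 / 23181.03
V = 4.005991 m^3
Dn = V^(1/3) = 4.005991^(1/3)
Dn = 1.5882 m

1.5882


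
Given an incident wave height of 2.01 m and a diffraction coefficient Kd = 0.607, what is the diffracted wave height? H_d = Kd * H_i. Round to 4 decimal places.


H_d = Kd * H_i
H_d = 0.607 * 2.01
H_d = 1.2201 m

1.2201
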